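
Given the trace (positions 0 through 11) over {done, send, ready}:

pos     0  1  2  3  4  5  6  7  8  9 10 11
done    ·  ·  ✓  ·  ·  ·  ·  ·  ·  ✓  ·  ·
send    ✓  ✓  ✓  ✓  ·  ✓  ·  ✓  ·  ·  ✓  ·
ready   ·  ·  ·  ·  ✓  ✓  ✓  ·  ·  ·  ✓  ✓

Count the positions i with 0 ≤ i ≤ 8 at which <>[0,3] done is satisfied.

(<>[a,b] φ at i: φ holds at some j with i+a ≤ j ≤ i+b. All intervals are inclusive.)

Evaluate at each i in [0,8]:
  i=0: ✓ (witness j=2)
  i=1: ✓ (witness j=2)
  i=2: ✓ (witness j=2)
  i=3: ✗ (none in [3,6])
  i=4: ✗ (none in [4,7])
  i=5: ✗ (none in [5,8])
  i=6: ✓ (witness j=9)
  i=7: ✓ (witness j=9)
  i=8: ✓ (witness j=9)
Positions where it holds: {0, 1, 2, 6, 7, 8} → 6.

6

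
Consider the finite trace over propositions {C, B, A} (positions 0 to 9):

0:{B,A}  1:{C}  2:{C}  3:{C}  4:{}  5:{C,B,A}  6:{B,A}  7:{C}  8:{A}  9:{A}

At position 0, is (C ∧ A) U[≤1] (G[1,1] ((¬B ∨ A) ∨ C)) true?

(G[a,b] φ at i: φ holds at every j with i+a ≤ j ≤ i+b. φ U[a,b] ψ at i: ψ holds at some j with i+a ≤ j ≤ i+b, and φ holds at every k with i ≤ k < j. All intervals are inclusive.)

Need some j in [0,1] with G[1,1] ((¬B ∨ A) ∨ C), and (C ∧ A) at every k in [0,j-1].
  j=0: G[1,1] ((¬B ∨ A) ∨ C) holds; no prefix to check → satisfied.

Holds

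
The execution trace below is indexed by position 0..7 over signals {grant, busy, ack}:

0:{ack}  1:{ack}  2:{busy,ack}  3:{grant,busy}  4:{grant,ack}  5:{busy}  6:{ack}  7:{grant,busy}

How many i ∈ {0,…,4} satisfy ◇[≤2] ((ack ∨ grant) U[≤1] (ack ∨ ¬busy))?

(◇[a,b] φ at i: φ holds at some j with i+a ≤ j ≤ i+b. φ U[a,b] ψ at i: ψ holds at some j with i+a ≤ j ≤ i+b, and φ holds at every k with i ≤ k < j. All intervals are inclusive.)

5

Evaluate at each i in [0,4]:
  i=0: ✓ (witness j=0)
  i=1: ✓ (witness j=1)
  i=2: ✓ (witness j=2)
  i=3: ✓ (witness j=3)
  i=4: ✓ (witness j=4)
Positions where it holds: {0, 1, 2, 3, 4} → 5.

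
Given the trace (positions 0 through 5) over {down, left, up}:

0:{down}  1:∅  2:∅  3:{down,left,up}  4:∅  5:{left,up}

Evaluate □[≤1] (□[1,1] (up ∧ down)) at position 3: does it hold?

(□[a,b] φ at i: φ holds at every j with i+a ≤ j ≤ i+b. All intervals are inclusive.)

Does not hold

Check □[1,1] (up ∧ down) at every j in [3,4]:
  j=3: fails at 4
  j=4: fails at 5
Fails at j=3 → formula fails.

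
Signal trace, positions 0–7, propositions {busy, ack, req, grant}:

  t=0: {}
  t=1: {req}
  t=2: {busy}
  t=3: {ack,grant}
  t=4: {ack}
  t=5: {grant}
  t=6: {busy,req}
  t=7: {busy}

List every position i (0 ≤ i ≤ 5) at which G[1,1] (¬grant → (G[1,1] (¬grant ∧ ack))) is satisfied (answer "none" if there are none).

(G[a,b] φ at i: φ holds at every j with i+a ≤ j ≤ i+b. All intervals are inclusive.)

Evaluate at each i in [0,5]:
  i=0: ✗ (fails at j=1)
  i=1: ✗ (fails at j=2)
  i=2: ✓ (all of [3,3])
  i=3: ✗ (fails at j=4)
  i=4: ✓ (all of [5,5])
  i=5: ✗ (fails at j=6)

2, 4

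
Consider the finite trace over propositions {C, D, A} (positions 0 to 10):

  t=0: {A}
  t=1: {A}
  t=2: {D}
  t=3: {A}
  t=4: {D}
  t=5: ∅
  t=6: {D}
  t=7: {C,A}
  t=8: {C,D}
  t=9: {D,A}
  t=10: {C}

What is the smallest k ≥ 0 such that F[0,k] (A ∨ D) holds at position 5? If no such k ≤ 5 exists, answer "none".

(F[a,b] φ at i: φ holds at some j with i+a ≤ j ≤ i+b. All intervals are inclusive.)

Scan j = 5,6,… for (A ∨ D):
  j=5: fails
  j=6: holds
First hit at j=6, so smallest k = 6-5 = 1.

1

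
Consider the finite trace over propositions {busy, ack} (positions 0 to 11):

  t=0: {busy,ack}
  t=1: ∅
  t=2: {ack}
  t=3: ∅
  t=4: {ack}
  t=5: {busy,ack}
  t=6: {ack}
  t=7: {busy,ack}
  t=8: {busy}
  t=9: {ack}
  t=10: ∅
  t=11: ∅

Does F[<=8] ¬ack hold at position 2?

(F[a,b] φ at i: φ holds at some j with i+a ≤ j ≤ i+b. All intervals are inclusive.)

Yes

Check ¬ack at each j in [2,10]:
  j=2: false
  j=3: true
  j=4: false
  j=5: false
  j=6: false
  j=7: false
  j=8: true
  j=9: false
  j=10: true
Found at j=3 → formula holds.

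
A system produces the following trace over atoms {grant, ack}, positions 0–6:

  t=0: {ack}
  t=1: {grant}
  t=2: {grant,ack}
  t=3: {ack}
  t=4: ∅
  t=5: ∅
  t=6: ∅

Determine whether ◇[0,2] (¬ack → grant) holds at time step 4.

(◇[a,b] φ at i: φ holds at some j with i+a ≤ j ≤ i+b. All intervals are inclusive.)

False

Check (¬ack → grant) at each j in [4,6]:
  j=4: false
  j=5: false
  j=6: false
No position in the window satisfies it → formula fails.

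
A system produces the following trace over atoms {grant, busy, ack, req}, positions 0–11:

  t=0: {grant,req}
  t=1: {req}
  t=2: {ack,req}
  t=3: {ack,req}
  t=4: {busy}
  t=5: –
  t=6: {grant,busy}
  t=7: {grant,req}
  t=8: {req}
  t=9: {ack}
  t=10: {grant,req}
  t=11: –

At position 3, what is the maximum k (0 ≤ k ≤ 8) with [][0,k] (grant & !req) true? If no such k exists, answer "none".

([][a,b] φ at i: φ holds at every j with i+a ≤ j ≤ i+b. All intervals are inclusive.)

none

(grant & !req) must hold from j=3 onward; find where it first fails.
  j=3: fails → no k works.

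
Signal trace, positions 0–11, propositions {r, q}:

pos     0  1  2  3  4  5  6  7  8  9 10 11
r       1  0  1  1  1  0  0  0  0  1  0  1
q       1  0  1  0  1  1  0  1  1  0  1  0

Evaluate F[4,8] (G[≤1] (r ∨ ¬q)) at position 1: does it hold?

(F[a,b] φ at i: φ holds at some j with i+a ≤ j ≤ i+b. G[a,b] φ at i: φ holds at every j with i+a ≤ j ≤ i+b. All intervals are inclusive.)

No

Check G[≤1] (r ∨ ¬q) at each j in [5,9]:
  j=5: fails at 5
  j=6: fails at 7
  j=7: fails at 7
  j=8: fails at 8
  j=9: fails at 10
No position in the window satisfies it → formula fails.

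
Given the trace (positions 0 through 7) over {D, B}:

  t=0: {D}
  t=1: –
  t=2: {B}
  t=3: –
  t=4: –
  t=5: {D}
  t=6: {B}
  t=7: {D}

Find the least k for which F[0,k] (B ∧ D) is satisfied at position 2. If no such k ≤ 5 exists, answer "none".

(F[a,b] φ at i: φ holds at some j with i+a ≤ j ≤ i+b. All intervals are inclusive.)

none

Scan j = 2,3,… for (B ∧ D):
  j=2: fails
  j=3: fails
  j=4: fails
  j=5: fails
  j=6: fails
  j=7: fails
No j in [2,7] satisfies it → none.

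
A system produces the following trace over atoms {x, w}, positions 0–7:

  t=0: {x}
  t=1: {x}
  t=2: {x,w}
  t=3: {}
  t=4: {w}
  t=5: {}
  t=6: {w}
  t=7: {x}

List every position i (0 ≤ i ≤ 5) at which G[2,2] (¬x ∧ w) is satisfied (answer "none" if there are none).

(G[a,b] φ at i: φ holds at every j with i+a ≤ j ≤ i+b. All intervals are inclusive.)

Evaluate at each i in [0,5]:
  i=0: ✗ (fails at j=2)
  i=1: ✗ (fails at j=3)
  i=2: ✓ (all of [4,4])
  i=3: ✗ (fails at j=5)
  i=4: ✓ (all of [6,6])
  i=5: ✗ (fails at j=7)

2, 4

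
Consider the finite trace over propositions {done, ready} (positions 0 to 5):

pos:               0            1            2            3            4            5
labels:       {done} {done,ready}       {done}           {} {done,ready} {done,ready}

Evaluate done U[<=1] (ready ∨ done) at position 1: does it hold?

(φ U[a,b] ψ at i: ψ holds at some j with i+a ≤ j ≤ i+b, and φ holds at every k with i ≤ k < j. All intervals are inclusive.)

Need some j in [1,2] with (ready ∨ done), and done at every k in [1,j-1].
  j=1: (ready ∨ done) holds; no prefix to check → satisfied.

True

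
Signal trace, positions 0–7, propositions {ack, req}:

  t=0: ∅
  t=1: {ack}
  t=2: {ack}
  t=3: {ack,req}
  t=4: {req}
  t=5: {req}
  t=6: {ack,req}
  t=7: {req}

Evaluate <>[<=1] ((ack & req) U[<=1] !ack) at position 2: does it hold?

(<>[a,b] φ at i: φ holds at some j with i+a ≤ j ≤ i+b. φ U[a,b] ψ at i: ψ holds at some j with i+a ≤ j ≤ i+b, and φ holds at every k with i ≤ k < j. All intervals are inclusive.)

Check ((ack & req) U[<=1] !ack) at each j in [2,3]:
  j=2: fails
  j=3: holds
Found at j=3 → formula holds.

Yes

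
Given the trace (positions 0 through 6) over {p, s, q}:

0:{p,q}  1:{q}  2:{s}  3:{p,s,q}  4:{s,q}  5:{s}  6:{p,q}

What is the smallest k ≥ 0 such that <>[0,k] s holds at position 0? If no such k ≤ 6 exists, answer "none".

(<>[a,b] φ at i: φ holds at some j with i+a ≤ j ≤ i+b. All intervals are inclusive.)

2

Scan j = 0,1,… for s:
  j=0: fails
  j=1: fails
  j=2: holds
First hit at j=2, so smallest k = 2-0 = 2.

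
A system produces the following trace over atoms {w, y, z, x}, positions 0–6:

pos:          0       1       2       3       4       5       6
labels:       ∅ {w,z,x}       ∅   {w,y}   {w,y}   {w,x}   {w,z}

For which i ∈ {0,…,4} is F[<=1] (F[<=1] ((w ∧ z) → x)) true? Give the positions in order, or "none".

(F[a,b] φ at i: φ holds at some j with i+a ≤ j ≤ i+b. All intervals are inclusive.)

Evaluate at each i in [0,4]:
  i=0: ✓ (witness j=0)
  i=1: ✓ (witness j=1)
  i=2: ✓ (witness j=2)
  i=3: ✓ (witness j=3)
  i=4: ✓ (witness j=4)

0, 1, 2, 3, 4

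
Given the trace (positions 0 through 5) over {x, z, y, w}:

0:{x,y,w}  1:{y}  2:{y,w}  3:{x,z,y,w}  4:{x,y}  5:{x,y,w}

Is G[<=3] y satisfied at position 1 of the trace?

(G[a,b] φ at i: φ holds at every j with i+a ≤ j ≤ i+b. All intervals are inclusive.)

Check y at every j in [1,4]:
  j=1: true
  j=2: true
  j=3: true
  j=4: true
All positions satisfy it → formula holds.

Yes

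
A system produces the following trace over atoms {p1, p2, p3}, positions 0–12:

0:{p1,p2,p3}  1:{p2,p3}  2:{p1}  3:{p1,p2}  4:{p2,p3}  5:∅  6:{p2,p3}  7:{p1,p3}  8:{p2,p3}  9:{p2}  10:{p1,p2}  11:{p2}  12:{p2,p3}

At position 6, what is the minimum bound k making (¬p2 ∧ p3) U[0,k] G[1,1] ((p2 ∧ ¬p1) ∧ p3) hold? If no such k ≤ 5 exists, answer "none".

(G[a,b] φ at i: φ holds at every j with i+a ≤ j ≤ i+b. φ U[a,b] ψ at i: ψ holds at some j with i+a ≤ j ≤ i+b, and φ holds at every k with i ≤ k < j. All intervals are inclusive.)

none

Need earliest j ≥ 6 with G[1,1] ((p2 ∧ ¬p1) ∧ p3), and (¬p2 ∧ p3) at every k in [6,j-1].
  j=6: rhs fails.
  j=7: rhs holds but lhs fails at k=6.
  j=8: rhs fails.
  j=9: rhs fails.
  j=10: rhs fails.
  j=11: rhs holds but lhs fails at k=6.
No witness within the range → none.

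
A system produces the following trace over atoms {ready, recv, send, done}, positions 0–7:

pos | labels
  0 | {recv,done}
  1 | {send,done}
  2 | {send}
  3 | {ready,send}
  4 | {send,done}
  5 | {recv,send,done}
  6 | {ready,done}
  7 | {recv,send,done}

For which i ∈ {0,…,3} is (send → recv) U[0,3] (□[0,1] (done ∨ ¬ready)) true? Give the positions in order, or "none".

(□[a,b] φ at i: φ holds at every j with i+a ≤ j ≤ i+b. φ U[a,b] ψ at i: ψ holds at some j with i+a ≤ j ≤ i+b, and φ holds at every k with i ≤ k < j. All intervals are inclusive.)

0, 1

Evaluate at each i in [0,3]:
  i=0: ✓ (rhs at j=0)
  i=1: ✓ (rhs at j=1)
  i=2: ✗ (lhs fails at k=2 before rhs at j=4)
  i=3: ✗ (lhs fails at k=3 before rhs at j=4)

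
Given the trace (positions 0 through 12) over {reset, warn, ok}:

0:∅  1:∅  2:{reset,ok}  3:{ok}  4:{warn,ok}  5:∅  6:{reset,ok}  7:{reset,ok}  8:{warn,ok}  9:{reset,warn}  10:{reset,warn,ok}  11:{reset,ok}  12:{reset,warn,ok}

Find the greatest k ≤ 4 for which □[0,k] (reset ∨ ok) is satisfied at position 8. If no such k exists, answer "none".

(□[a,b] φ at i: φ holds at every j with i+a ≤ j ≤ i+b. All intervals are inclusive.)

4

(reset ∨ ok) must hold from j=8 onward; find where it first fails.
  j=8: holds
  j=9: holds
  j=10: holds
  j=11: holds
  j=12: holds
Holds through j=12; largest k = 4.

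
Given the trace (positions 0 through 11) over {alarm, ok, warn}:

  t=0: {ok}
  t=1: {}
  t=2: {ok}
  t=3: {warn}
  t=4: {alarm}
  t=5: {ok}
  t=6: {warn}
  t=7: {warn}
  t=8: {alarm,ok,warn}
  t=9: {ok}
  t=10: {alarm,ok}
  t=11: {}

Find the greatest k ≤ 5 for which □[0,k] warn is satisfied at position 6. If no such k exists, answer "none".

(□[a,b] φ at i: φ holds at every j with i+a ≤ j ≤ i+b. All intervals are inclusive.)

2

warn must hold from j=6 onward; find where it first fails.
  j=6: holds
  j=7: holds
  j=8: holds
  j=9: fails
Holds on [6,8], so largest k = 2.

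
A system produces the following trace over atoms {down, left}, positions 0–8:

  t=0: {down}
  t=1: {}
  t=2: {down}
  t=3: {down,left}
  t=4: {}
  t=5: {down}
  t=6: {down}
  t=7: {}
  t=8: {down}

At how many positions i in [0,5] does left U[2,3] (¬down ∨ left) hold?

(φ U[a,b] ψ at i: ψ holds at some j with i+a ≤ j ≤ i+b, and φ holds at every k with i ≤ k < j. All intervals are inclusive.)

0

Evaluate at each i in [0,5]:
  i=0: ✗ (lhs fails at k=0 before rhs at j=3)
  i=1: ✗ (lhs fails at k=1 before rhs at j=3)
  i=2: ✗ (lhs fails at k=2 before rhs at j=4)
  i=3: ✗ (no rhs in [5,6])
  i=4: ✗ (lhs fails at k=4 before rhs at j=7)
  i=5: ✗ (lhs fails at k=5 before rhs at j=7)
Positions where it holds: {} → 0.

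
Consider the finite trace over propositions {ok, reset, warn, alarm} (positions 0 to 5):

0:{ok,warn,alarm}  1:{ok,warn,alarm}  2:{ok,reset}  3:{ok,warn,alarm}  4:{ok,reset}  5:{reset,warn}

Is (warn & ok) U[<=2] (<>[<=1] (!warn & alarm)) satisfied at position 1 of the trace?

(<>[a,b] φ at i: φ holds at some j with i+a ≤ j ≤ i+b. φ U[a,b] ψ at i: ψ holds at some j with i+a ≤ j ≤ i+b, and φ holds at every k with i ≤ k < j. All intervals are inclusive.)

Need some j in [1,3] with <>[<=1] (!warn & alarm), and (warn & ok) at every k in [1,j-1].
  j=1: <>[<=1] (!warn & alarm) — fails (none in [1,2]).
  j=2: <>[<=1] (!warn & alarm) — fails (none in [2,3]).
  j=3: <>[<=1] (!warn & alarm) — fails (none in [3,4]).
No j in the window works → until fails.

Does not hold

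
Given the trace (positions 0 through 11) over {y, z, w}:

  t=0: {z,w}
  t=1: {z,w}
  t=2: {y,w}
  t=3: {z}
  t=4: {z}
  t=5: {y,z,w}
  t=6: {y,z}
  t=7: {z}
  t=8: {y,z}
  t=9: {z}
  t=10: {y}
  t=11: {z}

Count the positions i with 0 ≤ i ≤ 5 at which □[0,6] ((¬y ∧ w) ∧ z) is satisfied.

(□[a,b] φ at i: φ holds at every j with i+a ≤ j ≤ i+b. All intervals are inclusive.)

0

Evaluate at each i in [0,5]:
  i=0: ✗ (fails at j=2)
  i=1: ✗ (fails at j=2)
  i=2: ✗ (fails at j=2)
  i=3: ✗ (fails at j=3)
  i=4: ✗ (fails at j=4)
  i=5: ✗ (fails at j=5)
Positions where it holds: {} → 0.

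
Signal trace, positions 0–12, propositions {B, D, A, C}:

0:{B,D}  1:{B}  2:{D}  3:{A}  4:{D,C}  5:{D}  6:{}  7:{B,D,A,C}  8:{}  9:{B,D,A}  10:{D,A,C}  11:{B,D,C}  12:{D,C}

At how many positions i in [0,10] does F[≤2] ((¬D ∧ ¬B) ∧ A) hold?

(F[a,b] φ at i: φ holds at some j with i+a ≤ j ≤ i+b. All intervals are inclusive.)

3

Evaluate at each i in [0,10]:
  i=0: ✗ (none in [0,2])
  i=1: ✓ (witness j=3)
  i=2: ✓ (witness j=3)
  i=3: ✓ (witness j=3)
  i=4: ✗ (none in [4,6])
  i=5: ✗ (none in [5,7])
  i=6: ✗ (none in [6,8])
  i=7: ✗ (none in [7,9])
  i=8: ✗ (none in [8,10])
  i=9: ✗ (none in [9,11])
  i=10: ✗ (none in [10,12])
Positions where it holds: {1, 2, 3} → 3.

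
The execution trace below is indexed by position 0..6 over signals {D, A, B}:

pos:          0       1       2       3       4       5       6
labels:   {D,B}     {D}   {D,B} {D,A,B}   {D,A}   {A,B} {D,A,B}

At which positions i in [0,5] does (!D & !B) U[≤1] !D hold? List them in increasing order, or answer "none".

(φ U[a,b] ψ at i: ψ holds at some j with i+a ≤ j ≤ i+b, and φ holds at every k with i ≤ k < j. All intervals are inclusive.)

5

Evaluate at each i in [0,5]:
  i=0: ✗ (no rhs in [0,1])
  i=1: ✗ (no rhs in [1,2])
  i=2: ✗ (no rhs in [2,3])
  i=3: ✗ (no rhs in [3,4])
  i=4: ✗ (lhs fails at k=4 before rhs at j=5)
  i=5: ✓ (rhs at j=5)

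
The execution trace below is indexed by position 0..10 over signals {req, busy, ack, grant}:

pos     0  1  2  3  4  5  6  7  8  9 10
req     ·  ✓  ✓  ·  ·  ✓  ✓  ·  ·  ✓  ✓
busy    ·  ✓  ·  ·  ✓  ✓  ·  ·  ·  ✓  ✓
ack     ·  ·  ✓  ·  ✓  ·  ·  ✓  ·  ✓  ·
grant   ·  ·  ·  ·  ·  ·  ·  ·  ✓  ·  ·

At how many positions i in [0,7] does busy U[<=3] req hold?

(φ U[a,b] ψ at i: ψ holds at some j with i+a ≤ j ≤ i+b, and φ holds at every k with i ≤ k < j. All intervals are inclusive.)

5

Evaluate at each i in [0,7]:
  i=0: ✗ (lhs fails at k=0 before rhs at j=1)
  i=1: ✓ (rhs at j=1)
  i=2: ✓ (rhs at j=2)
  i=3: ✗ (lhs fails at k=3 before rhs at j=5)
  i=4: ✓ (rhs at j=5; lhs holds on [4,4])
  i=5: ✓ (rhs at j=5)
  i=6: ✓ (rhs at j=6)
  i=7: ✗ (lhs fails at k=7 before rhs at j=9)
Positions where it holds: {1, 2, 4, 5, 6} → 5.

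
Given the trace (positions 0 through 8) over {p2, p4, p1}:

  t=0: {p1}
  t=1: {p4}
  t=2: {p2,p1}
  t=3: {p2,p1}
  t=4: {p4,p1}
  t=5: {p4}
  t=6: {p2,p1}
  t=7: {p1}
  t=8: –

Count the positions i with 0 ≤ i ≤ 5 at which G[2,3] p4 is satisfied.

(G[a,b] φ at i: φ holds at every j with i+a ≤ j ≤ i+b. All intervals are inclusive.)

1

Evaluate at each i in [0,5]:
  i=0: ✗ (fails at j=2)
  i=1: ✗ (fails at j=3)
  i=2: ✓ (all of [4,5])
  i=3: ✗ (fails at j=6)
  i=4: ✗ (fails at j=6)
  i=5: ✗ (fails at j=7)
Positions where it holds: {2} → 1.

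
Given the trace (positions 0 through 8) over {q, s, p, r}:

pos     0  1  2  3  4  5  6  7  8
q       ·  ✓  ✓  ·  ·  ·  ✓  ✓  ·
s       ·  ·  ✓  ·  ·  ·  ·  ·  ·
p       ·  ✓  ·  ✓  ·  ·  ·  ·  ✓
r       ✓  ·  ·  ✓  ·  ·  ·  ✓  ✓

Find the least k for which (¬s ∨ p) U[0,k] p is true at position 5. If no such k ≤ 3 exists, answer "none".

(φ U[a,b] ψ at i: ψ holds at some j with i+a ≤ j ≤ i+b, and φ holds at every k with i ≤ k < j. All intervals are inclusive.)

Need earliest j ≥ 5 with p, and (¬s ∨ p) at every k in [5,j-1].
  j=5: rhs fails.
  j=6: rhs fails.
  j=7: rhs fails.
  j=8: rhs holds; lhs holds on [5,7]. k = 3.

3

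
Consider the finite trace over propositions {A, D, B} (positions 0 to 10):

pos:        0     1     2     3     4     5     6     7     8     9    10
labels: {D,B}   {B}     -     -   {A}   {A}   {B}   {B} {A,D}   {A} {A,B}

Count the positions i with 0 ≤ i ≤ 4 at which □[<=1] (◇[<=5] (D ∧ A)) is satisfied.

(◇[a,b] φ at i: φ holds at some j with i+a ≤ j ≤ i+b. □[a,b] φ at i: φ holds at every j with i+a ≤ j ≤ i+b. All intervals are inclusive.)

Evaluate at each i in [0,4]:
  i=0: ✗ (fails at j=0)
  i=1: ✗ (fails at j=1)
  i=2: ✗ (fails at j=2)
  i=3: ✓ (all of [3,4])
  i=4: ✓ (all of [4,5])
Positions where it holds: {3, 4} → 2.

2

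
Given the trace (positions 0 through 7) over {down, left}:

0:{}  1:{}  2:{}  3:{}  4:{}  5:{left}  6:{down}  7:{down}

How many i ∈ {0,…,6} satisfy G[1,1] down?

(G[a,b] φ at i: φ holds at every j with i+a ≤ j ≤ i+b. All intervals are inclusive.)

Evaluate at each i in [0,6]:
  i=0: ✗ (fails at j=1)
  i=1: ✗ (fails at j=2)
  i=2: ✗ (fails at j=3)
  i=3: ✗ (fails at j=4)
  i=4: ✗ (fails at j=5)
  i=5: ✓ (all of [6,6])
  i=6: ✓ (all of [7,7])
Positions where it holds: {5, 6} → 2.

2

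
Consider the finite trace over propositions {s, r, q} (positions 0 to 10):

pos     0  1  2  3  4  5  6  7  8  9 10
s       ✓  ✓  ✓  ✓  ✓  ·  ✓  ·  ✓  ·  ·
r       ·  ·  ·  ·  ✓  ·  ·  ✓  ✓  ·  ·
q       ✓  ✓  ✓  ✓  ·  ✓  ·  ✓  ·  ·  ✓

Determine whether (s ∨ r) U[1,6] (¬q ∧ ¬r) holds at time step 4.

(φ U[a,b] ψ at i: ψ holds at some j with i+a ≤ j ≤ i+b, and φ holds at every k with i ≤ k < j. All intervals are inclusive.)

Does not hold

Need some j in [5,10] with (¬q ∧ ¬r), and (s ∨ r) at every k in [4,j-1].
  j=5: (¬q ∧ ¬r) false.
  j=6: (¬q ∧ ¬r) holds, but (s ∨ r) fails at k=5 → not this j.
  j=7: (¬q ∧ ¬r) false.
  j=8: (¬q ∧ ¬r) false.
  j=9: (¬q ∧ ¬r) holds, but (s ∨ r) fails at k=5 → not this j.
  j=10: (¬q ∧ ¬r) false.
No j in the window works → until fails.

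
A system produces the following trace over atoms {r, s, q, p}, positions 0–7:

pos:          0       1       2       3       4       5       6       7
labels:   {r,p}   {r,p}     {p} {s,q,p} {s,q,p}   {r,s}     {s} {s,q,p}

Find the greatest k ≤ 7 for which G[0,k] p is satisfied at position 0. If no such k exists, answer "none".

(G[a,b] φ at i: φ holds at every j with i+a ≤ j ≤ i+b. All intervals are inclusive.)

p must hold from j=0 onward; find where it first fails.
  j=0: holds
  j=1: holds
  j=2: holds
  j=3: holds
  j=4: holds
  j=5: fails
Holds on [0,4], so largest k = 4.

4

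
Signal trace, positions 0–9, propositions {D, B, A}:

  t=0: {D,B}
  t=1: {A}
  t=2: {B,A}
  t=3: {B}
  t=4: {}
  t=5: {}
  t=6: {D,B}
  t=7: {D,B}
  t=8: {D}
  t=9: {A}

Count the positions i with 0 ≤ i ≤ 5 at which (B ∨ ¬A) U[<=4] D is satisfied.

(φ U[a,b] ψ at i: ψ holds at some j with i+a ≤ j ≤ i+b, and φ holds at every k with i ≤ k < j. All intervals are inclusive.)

5

Evaluate at each i in [0,5]:
  i=0: ✓ (rhs at j=0)
  i=1: ✗ (no rhs in [1,5])
  i=2: ✓ (rhs at j=6; lhs holds on [2,5])
  i=3: ✓ (rhs at j=6; lhs holds on [3,5])
  i=4: ✓ (rhs at j=6; lhs holds on [4,5])
  i=5: ✓ (rhs at j=6; lhs holds on [5,5])
Positions where it holds: {0, 2, 3, 4, 5} → 5.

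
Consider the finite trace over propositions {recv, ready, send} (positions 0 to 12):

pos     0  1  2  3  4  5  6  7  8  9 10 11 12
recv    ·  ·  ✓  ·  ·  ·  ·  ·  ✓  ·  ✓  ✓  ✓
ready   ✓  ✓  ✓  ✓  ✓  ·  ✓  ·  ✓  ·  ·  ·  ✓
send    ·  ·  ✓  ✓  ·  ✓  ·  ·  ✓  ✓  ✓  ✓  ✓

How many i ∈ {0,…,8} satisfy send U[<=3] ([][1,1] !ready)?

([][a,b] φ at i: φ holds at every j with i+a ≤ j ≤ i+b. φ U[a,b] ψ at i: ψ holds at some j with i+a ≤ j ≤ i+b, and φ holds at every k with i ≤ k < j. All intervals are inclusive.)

6

Evaluate at each i in [0,8]:
  i=0: ✗ (no rhs in [0,3])
  i=1: ✗ (lhs fails at k=1 before rhs at j=4)
  i=2: ✓ (rhs at j=4; lhs holds on [2,3])
  i=3: ✓ (rhs at j=4; lhs holds on [3,3])
  i=4: ✓ (rhs at j=4)
  i=5: ✓ (rhs at j=6; lhs holds on [5,5])
  i=6: ✓ (rhs at j=6)
  i=7: ✗ (lhs fails at k=7 before rhs at j=8)
  i=8: ✓ (rhs at j=8)
Positions where it holds: {2, 3, 4, 5, 6, 8} → 6.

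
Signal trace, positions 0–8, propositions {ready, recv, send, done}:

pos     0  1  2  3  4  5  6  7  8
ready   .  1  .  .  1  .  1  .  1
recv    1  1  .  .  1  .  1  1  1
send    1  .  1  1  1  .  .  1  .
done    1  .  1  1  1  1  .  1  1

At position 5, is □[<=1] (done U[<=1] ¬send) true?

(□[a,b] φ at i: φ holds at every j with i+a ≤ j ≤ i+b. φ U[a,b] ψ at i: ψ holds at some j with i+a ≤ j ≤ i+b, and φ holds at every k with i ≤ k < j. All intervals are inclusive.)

Yes

Check (done U[<=1] ¬send) at every j in [5,6]:
  j=5: holds
  j=6: holds
All positions satisfy it → formula holds.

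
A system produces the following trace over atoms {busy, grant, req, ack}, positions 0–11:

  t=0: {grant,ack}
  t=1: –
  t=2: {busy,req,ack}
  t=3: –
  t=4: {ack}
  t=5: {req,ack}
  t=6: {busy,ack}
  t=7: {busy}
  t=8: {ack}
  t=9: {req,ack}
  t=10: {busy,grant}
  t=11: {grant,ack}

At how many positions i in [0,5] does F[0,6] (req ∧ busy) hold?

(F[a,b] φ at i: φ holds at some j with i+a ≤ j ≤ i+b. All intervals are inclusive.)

3

Evaluate at each i in [0,5]:
  i=0: ✓ (witness j=2)
  i=1: ✓ (witness j=2)
  i=2: ✓ (witness j=2)
  i=3: ✗ (none in [3,9])
  i=4: ✗ (none in [4,10])
  i=5: ✗ (none in [5,11])
Positions where it holds: {0, 1, 2} → 3.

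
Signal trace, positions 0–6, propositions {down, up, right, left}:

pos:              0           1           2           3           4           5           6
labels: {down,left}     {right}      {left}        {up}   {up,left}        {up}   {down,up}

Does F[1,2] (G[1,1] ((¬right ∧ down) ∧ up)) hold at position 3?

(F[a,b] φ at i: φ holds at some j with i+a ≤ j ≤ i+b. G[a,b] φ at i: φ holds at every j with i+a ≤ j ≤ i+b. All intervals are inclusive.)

Check G[1,1] ((¬right ∧ down) ∧ up) at each j in [4,5]:
  j=4: fails at 5
  j=5: holds on [6,6]
Found at j=5 → formula holds.

True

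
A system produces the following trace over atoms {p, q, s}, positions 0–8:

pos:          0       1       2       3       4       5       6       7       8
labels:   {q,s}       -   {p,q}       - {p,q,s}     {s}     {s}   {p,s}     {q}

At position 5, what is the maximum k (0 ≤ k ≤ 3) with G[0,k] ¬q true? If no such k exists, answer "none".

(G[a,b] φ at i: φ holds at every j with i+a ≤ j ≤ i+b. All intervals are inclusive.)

¬q must hold from j=5 onward; find where it first fails.
  j=5: holds
  j=6: holds
  j=7: holds
  j=8: fails
Holds on [5,7], so largest k = 2.

2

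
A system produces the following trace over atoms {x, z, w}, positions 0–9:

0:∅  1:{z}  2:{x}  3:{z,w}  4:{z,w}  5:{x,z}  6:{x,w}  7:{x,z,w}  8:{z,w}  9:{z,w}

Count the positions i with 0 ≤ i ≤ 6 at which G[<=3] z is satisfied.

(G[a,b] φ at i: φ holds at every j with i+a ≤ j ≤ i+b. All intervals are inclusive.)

0

Evaluate at each i in [0,6]:
  i=0: ✗ (fails at j=0)
  i=1: ✗ (fails at j=2)
  i=2: ✗ (fails at j=2)
  i=3: ✗ (fails at j=6)
  i=4: ✗ (fails at j=6)
  i=5: ✗ (fails at j=6)
  i=6: ✗ (fails at j=6)
Positions where it holds: {} → 0.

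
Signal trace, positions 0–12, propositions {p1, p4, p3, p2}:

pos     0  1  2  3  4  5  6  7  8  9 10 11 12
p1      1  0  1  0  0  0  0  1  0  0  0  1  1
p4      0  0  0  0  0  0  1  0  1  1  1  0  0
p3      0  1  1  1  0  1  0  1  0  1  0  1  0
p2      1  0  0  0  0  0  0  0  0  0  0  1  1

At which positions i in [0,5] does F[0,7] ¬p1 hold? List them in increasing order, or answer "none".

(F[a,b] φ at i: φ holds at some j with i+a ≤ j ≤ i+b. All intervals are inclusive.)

0, 1, 2, 3, 4, 5

Evaluate at each i in [0,5]:
  i=0: ✓ (witness j=1)
  i=1: ✓ (witness j=1)
  i=2: ✓ (witness j=3)
  i=3: ✓ (witness j=3)
  i=4: ✓ (witness j=4)
  i=5: ✓ (witness j=5)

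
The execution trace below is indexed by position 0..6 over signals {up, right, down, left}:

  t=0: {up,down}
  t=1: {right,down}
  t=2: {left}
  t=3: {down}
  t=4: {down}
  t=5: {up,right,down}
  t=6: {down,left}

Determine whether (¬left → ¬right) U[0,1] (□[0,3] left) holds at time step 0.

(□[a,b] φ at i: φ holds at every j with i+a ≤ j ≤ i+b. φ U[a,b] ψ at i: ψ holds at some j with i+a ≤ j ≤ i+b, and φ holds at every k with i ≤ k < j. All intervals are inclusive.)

Need some j in [0,1] with □[0,3] left, and (¬left → ¬right) at every k in [0,j-1].
  j=0: □[0,3] left — fails at 0.
  j=1: □[0,3] left — fails at 1.
No j in the window works → until fails.

Does not hold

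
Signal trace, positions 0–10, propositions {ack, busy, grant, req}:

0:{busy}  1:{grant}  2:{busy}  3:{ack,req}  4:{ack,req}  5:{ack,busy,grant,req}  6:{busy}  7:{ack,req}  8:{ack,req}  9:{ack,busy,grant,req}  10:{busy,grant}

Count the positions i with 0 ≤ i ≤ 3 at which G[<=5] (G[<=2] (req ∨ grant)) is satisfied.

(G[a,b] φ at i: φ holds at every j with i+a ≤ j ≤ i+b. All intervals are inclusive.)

0

Evaluate at each i in [0,3]:
  i=0: ✗ (fails at j=0)
  i=1: ✗ (fails at j=1)
  i=2: ✗ (fails at j=2)
  i=3: ✗ (fails at j=4)
Positions where it holds: {} → 0.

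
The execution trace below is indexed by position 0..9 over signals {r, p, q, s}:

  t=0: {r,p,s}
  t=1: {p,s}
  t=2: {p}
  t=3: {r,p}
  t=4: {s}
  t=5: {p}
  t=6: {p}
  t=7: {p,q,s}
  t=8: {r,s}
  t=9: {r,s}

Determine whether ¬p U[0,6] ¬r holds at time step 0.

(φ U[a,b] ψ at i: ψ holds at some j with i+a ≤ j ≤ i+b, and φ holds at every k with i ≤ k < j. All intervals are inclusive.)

Need some j in [0,6] with ¬r, and ¬p at every k in [0,j-1].
  j=0: ¬r false.
  j=1: ¬r holds, but ¬p fails at k=0 → not this j.
  j=2: ¬r holds, but ¬p fails at k=0 → not this j.
  j=3: ¬r false.
  j=4: ¬r holds, but ¬p fails at k=0 → not this j.
  j=5: ¬r holds, but ¬p fails at k=0 → not this j.
  j=6: ¬r holds, but ¬p fails at k=0 → not this j.
No j in the window works → until fails.

No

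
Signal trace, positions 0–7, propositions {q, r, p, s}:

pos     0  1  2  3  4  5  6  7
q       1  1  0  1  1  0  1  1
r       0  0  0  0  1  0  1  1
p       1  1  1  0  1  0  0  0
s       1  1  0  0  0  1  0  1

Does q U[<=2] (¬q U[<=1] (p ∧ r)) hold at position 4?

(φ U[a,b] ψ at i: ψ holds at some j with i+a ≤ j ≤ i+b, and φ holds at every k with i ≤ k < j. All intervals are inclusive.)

Need some j in [4,6] with (¬q U[<=1] (p ∧ r)), and q at every k in [4,j-1].
  j=4: (¬q U[<=1] (p ∧ r)) holds; no prefix to check → satisfied.

True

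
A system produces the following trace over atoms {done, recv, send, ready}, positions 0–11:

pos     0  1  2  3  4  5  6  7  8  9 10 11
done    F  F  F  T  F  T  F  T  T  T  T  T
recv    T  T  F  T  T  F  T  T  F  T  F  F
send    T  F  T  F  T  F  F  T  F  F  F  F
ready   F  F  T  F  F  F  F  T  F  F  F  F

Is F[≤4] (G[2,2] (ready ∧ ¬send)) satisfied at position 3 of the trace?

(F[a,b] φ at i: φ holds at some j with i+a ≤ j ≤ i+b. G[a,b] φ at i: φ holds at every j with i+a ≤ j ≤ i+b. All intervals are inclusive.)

Check G[2,2] (ready ∧ ¬send) at each j in [3,7]:
  j=3: fails at 5
  j=4: fails at 6
  j=5: fails at 7
  j=6: fails at 8
  j=7: fails at 9
No position in the window satisfies it → formula fails.

False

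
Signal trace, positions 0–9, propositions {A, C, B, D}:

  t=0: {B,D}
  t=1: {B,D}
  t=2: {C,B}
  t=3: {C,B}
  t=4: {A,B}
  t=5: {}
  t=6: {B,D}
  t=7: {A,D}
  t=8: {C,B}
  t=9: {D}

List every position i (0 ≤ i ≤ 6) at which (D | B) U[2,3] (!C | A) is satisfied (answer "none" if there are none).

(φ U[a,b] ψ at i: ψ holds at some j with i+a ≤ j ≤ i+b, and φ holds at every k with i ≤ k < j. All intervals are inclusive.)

1, 2, 3, 6

Evaluate at each i in [0,6]:
  i=0: ✗ (no rhs in [2,3])
  i=1: ✓ (rhs at j=4; lhs holds on [1,3])
  i=2: ✓ (rhs at j=4; lhs holds on [2,3])
  i=3: ✓ (rhs at j=5; lhs holds on [3,4])
  i=4: ✗ (lhs fails at k=5 before rhs at j=6)
  i=5: ✗ (lhs fails at k=5 before rhs at j=7)
  i=6: ✓ (rhs at j=9; lhs holds on [6,8])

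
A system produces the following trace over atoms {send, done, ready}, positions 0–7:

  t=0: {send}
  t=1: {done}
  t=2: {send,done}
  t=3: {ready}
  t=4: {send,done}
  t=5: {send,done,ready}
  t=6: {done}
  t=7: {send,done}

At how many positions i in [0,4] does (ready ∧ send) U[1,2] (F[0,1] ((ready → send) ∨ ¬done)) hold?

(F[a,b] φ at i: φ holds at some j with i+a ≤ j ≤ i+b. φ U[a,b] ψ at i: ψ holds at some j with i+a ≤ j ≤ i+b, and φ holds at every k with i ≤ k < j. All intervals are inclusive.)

Evaluate at each i in [0,4]:
  i=0: ✗ (lhs fails at k=0 before rhs at j=1)
  i=1: ✗ (lhs fails at k=1 before rhs at j=2)
  i=2: ✗ (lhs fails at k=2 before rhs at j=3)
  i=3: ✗ (lhs fails at k=3 before rhs at j=4)
  i=4: ✗ (lhs fails at k=4 before rhs at j=5)
Positions where it holds: {} → 0.

0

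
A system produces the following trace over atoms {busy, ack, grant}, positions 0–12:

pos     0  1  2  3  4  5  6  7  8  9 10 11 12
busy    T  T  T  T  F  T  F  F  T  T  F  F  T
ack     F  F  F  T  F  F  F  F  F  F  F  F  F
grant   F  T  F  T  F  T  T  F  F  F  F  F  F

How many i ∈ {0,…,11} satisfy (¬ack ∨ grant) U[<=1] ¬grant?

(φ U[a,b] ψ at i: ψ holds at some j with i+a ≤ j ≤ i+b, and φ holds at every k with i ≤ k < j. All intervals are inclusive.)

Evaluate at each i in [0,11]:
  i=0: ✓ (rhs at j=0)
  i=1: ✓ (rhs at j=2; lhs holds on [1,1])
  i=2: ✓ (rhs at j=2)
  i=3: ✓ (rhs at j=4; lhs holds on [3,3])
  i=4: ✓ (rhs at j=4)
  i=5: ✗ (no rhs in [5,6])
  i=6: ✓ (rhs at j=7; lhs holds on [6,6])
  i=7: ✓ (rhs at j=7)
  i=8: ✓ (rhs at j=8)
  i=9: ✓ (rhs at j=9)
  i=10: ✓ (rhs at j=10)
  i=11: ✓ (rhs at j=11)
Positions where it holds: {0, 1, 2, 3, 4, 6, 7, 8, 9, 10, 11} → 11.

11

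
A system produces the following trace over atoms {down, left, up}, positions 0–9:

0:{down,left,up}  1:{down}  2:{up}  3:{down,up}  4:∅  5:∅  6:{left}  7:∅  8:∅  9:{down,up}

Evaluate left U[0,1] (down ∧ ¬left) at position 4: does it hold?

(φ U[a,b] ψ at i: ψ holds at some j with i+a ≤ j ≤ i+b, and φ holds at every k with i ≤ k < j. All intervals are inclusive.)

No

Need some j in [4,5] with (down ∧ ¬left), and left at every k in [4,j-1].
  j=4: (down ∧ ¬left) false.
  j=5: (down ∧ ¬left) false.
No j in the window works → until fails.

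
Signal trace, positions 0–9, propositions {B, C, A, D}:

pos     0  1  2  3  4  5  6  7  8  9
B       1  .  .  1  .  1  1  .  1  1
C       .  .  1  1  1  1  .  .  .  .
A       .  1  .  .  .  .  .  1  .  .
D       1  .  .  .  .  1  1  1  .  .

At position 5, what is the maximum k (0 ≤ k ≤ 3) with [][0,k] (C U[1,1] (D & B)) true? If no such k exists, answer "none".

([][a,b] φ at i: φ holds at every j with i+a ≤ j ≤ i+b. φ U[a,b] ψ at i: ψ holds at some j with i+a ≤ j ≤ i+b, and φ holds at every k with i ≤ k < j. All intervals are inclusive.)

(C U[1,1] (D & B)) must hold from j=5 onward; find where it first fails.
  j=5: holds
  j=6: fails
Holds on [5,5], so largest k = 0.

0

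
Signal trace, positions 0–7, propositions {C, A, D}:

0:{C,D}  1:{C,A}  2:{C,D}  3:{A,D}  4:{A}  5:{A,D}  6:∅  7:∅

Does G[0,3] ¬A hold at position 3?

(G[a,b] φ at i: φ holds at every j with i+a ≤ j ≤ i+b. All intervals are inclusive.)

Check ¬A at every j in [3,6]:
  j=3: false
  j=4: false
  j=5: false
  j=6: true
Fails at j=3 → formula fails.

Does not hold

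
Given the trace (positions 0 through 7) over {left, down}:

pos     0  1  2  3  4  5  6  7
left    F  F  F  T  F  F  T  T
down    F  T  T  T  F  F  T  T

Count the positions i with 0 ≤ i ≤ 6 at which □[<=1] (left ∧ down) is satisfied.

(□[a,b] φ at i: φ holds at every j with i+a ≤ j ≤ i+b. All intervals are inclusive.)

1

Evaluate at each i in [0,6]:
  i=0: ✗ (fails at j=0)
  i=1: ✗ (fails at j=1)
  i=2: ✗ (fails at j=2)
  i=3: ✗ (fails at j=4)
  i=4: ✗ (fails at j=4)
  i=5: ✗ (fails at j=5)
  i=6: ✓ (all of [6,7])
Positions where it holds: {6} → 1.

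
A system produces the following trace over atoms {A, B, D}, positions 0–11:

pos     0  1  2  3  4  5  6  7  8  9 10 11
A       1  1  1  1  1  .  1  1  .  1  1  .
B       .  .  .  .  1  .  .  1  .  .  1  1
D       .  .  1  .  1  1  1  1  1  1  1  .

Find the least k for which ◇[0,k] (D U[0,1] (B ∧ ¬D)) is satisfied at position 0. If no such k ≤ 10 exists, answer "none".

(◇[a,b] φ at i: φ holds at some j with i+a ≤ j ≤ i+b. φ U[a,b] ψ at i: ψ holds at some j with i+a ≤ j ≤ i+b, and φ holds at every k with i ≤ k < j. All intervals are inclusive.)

Scan j = 0,1,… for (D U[0,1] (B ∧ ¬D)):
  j=0: fails
  j=1: fails
  j=2: fails
  j=3: fails
  j=4: fails
  j=5: fails
  j=6: fails
  j=7: fails
  j=8: fails
  j=9: fails
  j=10: holds
First hit at j=10, so smallest k = 10-0 = 10.

10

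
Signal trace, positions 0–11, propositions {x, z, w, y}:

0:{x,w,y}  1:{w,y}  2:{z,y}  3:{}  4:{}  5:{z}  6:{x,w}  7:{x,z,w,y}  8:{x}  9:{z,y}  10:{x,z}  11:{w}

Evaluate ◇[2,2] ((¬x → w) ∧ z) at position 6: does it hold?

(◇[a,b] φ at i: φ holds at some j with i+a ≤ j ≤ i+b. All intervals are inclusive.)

No

Check ((¬x → w) ∧ z) at each j in [8,8]:
  j=8: false
No position in the window satisfies it → formula fails.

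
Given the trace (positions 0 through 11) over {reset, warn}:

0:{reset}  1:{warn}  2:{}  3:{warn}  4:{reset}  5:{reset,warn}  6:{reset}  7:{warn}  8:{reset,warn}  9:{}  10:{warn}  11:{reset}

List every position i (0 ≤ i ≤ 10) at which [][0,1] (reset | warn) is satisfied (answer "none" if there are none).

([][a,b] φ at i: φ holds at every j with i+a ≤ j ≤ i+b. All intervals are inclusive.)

0, 3, 4, 5, 6, 7, 10

Evaluate at each i in [0,10]:
  i=0: ✓ (all of [0,1])
  i=1: ✗ (fails at j=2)
  i=2: ✗ (fails at j=2)
  i=3: ✓ (all of [3,4])
  i=4: ✓ (all of [4,5])
  i=5: ✓ (all of [5,6])
  i=6: ✓ (all of [6,7])
  i=7: ✓ (all of [7,8])
  i=8: ✗ (fails at j=9)
  i=9: ✗ (fails at j=9)
  i=10: ✓ (all of [10,11])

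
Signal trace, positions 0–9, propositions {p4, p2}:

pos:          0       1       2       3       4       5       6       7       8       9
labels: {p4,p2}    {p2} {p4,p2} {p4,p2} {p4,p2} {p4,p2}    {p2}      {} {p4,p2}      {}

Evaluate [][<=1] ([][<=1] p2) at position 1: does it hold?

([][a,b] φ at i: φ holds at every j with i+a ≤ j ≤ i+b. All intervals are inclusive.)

Check [][<=1] p2 at every j in [1,2]:
  j=1: holds on [1,2]
  j=2: holds on [2,3]
All positions satisfy it → formula holds.

True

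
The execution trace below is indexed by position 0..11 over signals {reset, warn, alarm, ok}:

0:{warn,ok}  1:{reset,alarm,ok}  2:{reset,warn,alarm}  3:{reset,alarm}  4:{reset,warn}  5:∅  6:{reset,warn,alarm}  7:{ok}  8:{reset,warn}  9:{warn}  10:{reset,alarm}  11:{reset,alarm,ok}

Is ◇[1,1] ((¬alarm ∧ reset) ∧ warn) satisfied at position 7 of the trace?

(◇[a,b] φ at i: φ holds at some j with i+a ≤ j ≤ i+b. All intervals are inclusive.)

True

Check ((¬alarm ∧ reset) ∧ warn) at each j in [8,8]:
  j=8: true
Found at j=8 → formula holds.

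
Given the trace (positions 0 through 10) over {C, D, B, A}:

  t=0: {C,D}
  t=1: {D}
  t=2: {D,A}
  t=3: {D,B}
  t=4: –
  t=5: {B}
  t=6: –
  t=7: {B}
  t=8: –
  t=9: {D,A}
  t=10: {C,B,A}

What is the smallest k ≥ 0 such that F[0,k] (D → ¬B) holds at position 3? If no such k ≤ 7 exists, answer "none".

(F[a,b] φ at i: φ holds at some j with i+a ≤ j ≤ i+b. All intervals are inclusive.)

Scan j = 3,4,… for (D → ¬B):
  j=3: fails
  j=4: holds
First hit at j=4, so smallest k = 4-3 = 1.

1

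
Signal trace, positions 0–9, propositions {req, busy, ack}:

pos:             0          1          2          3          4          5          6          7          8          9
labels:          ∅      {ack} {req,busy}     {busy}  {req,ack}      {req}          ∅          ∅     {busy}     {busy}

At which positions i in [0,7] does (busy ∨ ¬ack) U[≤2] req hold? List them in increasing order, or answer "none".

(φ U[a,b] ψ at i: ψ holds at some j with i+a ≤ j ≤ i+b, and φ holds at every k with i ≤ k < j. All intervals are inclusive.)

2, 3, 4, 5

Evaluate at each i in [0,7]:
  i=0: ✗ (lhs fails at k=1 before rhs at j=2)
  i=1: ✗ (lhs fails at k=1 before rhs at j=2)
  i=2: ✓ (rhs at j=2)
  i=3: ✓ (rhs at j=4; lhs holds on [3,3])
  i=4: ✓ (rhs at j=4)
  i=5: ✓ (rhs at j=5)
  i=6: ✗ (no rhs in [6,8])
  i=7: ✗ (no rhs in [7,9])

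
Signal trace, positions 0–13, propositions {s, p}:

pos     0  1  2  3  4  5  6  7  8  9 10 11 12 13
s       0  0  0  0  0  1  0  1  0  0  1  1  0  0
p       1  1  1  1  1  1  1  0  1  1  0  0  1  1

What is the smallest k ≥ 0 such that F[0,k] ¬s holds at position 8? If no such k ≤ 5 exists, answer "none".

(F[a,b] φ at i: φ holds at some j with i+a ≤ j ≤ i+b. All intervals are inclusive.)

Scan j = 8,9,… for ¬s:
  j=8: holds
First hit at j=8, so smallest k = 8-8 = 0.

0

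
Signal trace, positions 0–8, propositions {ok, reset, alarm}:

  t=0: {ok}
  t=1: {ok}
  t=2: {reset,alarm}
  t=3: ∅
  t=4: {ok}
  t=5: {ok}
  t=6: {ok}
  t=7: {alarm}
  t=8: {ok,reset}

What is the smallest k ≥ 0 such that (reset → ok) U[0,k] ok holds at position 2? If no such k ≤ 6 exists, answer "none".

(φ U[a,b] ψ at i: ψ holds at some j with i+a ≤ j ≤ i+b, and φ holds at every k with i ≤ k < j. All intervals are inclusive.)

none

Need earliest j ≥ 2 with ok, and (reset → ok) at every k in [2,j-1].
  j=2: rhs fails.
  j=3: rhs fails.
  j=4: rhs holds but lhs fails at k=2.
  j=5: rhs holds but lhs fails at k=2.
  j=6: rhs holds but lhs fails at k=2.
  j=7: rhs fails.
  j=8: rhs holds but lhs fails at k=2.
No witness within the range → none.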